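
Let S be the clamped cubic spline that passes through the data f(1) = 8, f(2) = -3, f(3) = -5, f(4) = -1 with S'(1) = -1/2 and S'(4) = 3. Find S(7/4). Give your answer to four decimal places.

Put M_i = S'' at the i-th knot. Here h = (1, 1, 1) and Δ = (-11, -2, 4), so the interior equations h_(i-1)·M_(i-1) + 2(h_(i-1)+h_i)·M_i + h_i·M_(i+1) = 6(Δ_i − Δ_(i-1)) read
  1·M_0 + 4·M_1 + 1·M_2 = 6(Δ_1 - Δ_0) = 54
  1·M_1 + 4·M_2 + 1·M_3 = 6(Δ_2 - Δ_1) = 36
Clamped end conditions give two more equations: 2h_0·M_0 + h_0·M_1 = 6(Δ_0 - S'(1)) = -63 and h_2·M_2 + 2h_2·M_3 = 6(S'(4) - Δ_2) = -6.
Hence M_0 = -646/15, M_1 = 347/15, M_2 = 68/15, M_3 = -79/15.
On [1, 2], S(x) = 8 - 1/2·(x - 1) - 323/15·(x - 1)² + 331/30·(x - 1)³.
With (x - 1) = 3/4: S(7/4) = 107/640.

0.1672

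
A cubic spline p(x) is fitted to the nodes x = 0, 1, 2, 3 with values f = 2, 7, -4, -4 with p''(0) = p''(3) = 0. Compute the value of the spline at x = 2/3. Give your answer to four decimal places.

With M_i denoting the second derivative at x_i, h_i = 1, 1, 1, and Δ_i = (y_(i+1) − y_i)/h_i = 5, -11, 0:
  1·M_0 + 4·M_1 + 1·M_2 = 6(Δ_1 - Δ_0) = -96
  1·M_1 + 4·M_2 + 1·M_3 = 6(Δ_2 - Δ_1) = 66
Natural end conditions: M_0 = M_3 = 0.
Hence M_0 = 0, M_1 = -30, M_2 = 24, M_3 = 0.
On [0, 1], p(x) = 2 + 10·x + 0·x² - 5·x³.
With x = 2/3: p(2/3) = 194/27.

7.1852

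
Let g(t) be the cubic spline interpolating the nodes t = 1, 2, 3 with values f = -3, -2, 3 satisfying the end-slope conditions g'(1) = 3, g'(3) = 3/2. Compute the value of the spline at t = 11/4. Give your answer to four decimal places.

Write M_i for g''(x_i). With h_i = 1, 1 and divided differences Δ_i = 1, 5, the continuity of g' gives the tridiagonal system
  1·M_0 + 4·M_1 + 1·M_2 = 6(Δ_1 - Δ_0) = 24
Clamped end conditions give two more equations: 2h_0·M_0 + h_0·M_1 = 6(Δ_0 - g'(1)) = -12 and h_1·M_1 + 2h_1·M_2 = 6(g'(3) - Δ_1) = -21.
Solving: M_0 = -51/4, M_1 = 27/2, M_2 = -69/4.
On [2, 3], g(t) = -2 + 27/8·(t - 2) + 27/4·(t - 2)² - 41/8·(t - 2)³.
With (t - 2) = 3/4: g(11/4) = 1109/512.

2.1660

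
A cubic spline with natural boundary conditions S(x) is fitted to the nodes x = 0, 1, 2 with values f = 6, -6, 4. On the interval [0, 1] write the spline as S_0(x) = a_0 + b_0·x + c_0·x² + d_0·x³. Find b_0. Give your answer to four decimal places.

-17.5000

With m_i denoting the second derivative at x_i, h_i = 1, 1, and Δ_i = (y_(i+1) − y_i)/h_i = -12, 10:
  1·m_0 + 4·m_1 + 1·m_2 = 6(Δ_1 - Δ_0) = 132
Natural end conditions: m_0 = m_2 = 0.
Hence m_0 = 0, m_1 = 33, m_2 = 0.
On [0, 1], with S_0(x) = a_0 + b_0·x + c_0·x² + d_0·x³: c_0 = m_0/2 = 0, d_0 = (m_1 - m_0)/(6h_0) = 11/2, b_0 = Δ_0 - h_0(2m_0 + m_1)/6 = -35/2.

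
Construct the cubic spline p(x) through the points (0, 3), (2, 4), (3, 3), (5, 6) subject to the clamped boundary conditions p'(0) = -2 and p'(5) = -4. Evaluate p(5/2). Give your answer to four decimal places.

Let M_i = p''(x_i). Step sizes h_i = 2, 1, 2; slopes of the chords Δ_i = (y_(i+1) - y_i)/h_i = 1/2, -1, 3/2.
  2·M_0 + 6·M_1 + 1·M_2 = 6(Δ_1 - Δ_0) = -9
  1·M_1 + 6·M_2 + 2·M_3 = 6(Δ_2 - Δ_1) = 15
Clamped end conditions give two more equations: 2h_0·M_0 + h_0·M_1 = 6(Δ_0 - p'(0)) = 15 and h_2·M_2 + 2h_2·M_3 = 6(p'(5) - Δ_2) = -33.
Solving: M_0 = 49/8, M_1 = -19/4, M_2 = 29/4, M_3 = -95/8.
On [2, 3], p(x) = 4 - 5/8·(x - 2) - 19/8·(x - 2)² + 2·(x - 2)³.
With (x - 2) = 1/2: p(5/2) = 107/32.

3.3438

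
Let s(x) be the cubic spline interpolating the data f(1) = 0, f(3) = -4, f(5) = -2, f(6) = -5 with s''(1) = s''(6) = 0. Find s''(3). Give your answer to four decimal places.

3.5455

Put m_i = s'' at the i-th knot. Here h = (2, 2, 1) and Δ = (-2, 1, -3), so the interior equations h_(i-1)·m_(i-1) + 2(h_(i-1)+h_i)·m_i + h_i·m_(i+1) = 6(Δ_i − Δ_(i-1)) read
  2·m_0 + 8·m_1 + 2·m_2 = 6(Δ_1 - Δ_0) = 18
  2·m_1 + 6·m_2 + 1·m_3 = 6(Δ_2 - Δ_1) = -24
Natural end conditions: m_0 = m_3 = 0.
Solving the tridiagonal system: m_0 = 0, m_1 = 39/11, m_2 = -57/11, m_3 = 0.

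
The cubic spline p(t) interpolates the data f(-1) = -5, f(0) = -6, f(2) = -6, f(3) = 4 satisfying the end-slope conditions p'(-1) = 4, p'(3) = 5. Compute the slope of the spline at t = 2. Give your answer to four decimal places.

Let σ_i = p''(x_i). Step sizes h_i = 1, 2, 1; slopes of the chords Δ_i = (y_(i+1) - y_i)/h_i = -1, 0, 10.
  1·σ_0 + 6·σ_1 + 2·σ_2 = 6(Δ_1 - Δ_0) = 6
  2·σ_1 + 6·σ_2 + 1·σ_3 = 6(Δ_2 - Δ_1) = 60
Clamped end conditions give two more equations: 2h_0·σ_0 + h_0·σ_1 = 6(Δ_0 - p'(-1)) = -30 and h_2·σ_2 + 2h_2·σ_3 = 6(p'(3) - Δ_2) = -30.
Forward elimination and back-substitution give σ_0 = -502/35, σ_1 = -46/35, σ_2 = 494/35, σ_3 = -772/35.
On [2, 3], p'(t) = b_2 + 2c_2·(t - 2) + 3d_2·(t - 2)² with b_2 = Δ_2 - h_2(2σ_2 + σ_3)/6 = 314/35, c_2 = σ_2/2 = 247/35, d_2 = (σ_3 - σ_2)/(6h_2) = -211/35. So p'(2) = 314/35.

8.9714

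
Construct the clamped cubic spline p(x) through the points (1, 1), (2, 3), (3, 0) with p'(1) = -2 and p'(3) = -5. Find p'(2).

Write m_i for p''(x_i). With h_i = 1, 1 and divided differences Δ_i = 2, -3, the continuity of p' gives the tridiagonal system
  1·m_0 + 4·m_1 + 1·m_2 = 6(Δ_1 - Δ_0) = -30
Clamped end conditions give two more equations: 2h_0·m_0 + h_0·m_1 = 6(Δ_0 - p'(1)) = 24 and h_1·m_1 + 2h_1·m_2 = 6(p'(3) - Δ_1) = -12.
Solving the tridiagonal system: m_0 = 18, m_1 = -12, m_2 = 0.
On [2, 3], p'(x) = b_1 + 2c_1·(x - 2) + 3d_1·(x - 2)² with b_1 = Δ_1 - h_1(2m_1 + m_2)/6 = 1, c_1 = m_1/2 = -6, d_1 = (m_2 - m_1)/(6h_1) = 2. So p'(2) = 1.

1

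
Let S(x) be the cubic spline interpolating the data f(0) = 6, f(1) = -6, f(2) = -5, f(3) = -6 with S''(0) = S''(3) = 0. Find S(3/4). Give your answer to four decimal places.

Put σ_i = S'' at the i-th knot. Here h = (1, 1, 1) and Δ = (-12, 1, -1), so the interior equations h_(i-1)·σ_(i-1) + 2(h_(i-1)+h_i)·σ_i + h_i·σ_(i+1) = 6(Δ_i − Δ_(i-1)) read
  1·σ_0 + 4·σ_1 + 1·σ_2 = 6(Δ_1 - Δ_0) = 78
  1·σ_1 + 4·σ_2 + 1·σ_3 = 6(Δ_2 - Δ_1) = -12
Natural end conditions: σ_0 = σ_3 = 0.
Solving: σ_0 = 0, σ_1 = 108/5, σ_2 = -42/5, σ_3 = 0.
On [0, 1], S(x) = 6 - 78/5·x + 0·x² + 18/5·x³.
With x = 3/4: S(3/4) = -669/160.

-4.1813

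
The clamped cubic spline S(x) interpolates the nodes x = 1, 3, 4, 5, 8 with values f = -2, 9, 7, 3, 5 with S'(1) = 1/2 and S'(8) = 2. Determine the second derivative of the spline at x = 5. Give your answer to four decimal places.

3.8481

With σ_i denoting the second derivative at x_i, h_i = 2, 1, 1, 3, and Δ_i = (y_(i+1) − y_i)/h_i = 11/2, -2, -4, 2/3:
  2·σ_0 + 6·σ_1 + 1·σ_2 = 6(Δ_1 - Δ_0) = -45
  1·σ_1 + 4·σ_2 + 1·σ_3 = 6(Δ_2 - Δ_1) = -12
  1·σ_2 + 8·σ_3 + 3·σ_4 = 6(Δ_3 - Δ_2) = 28
Clamped end conditions give two more equations: 2h_0·σ_0 + h_0·σ_1 = 6(Δ_0 - S'(1)) = 30 and h_3·σ_3 + 2h_3·σ_4 = 6(S'(8) - Δ_3) = 8.
Solving: σ_0 = 2117/158, σ_1 = -932/79, σ_2 = -80/79, σ_3 = 304/79, σ_4 = -140/237.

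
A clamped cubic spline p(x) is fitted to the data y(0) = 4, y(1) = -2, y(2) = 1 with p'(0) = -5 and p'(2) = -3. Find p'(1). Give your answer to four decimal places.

With m_i denoting the second derivative at x_i, h_i = 1, 1, and Δ_i = (y_(i+1) − y_i)/h_i = -6, 3:
  1·m_0 + 4·m_1 + 1·m_2 = 6(Δ_1 - Δ_0) = 54
Clamped end conditions give two more equations: 2h_0·m_0 + h_0·m_1 = 6(Δ_0 - p'(0)) = -6 and h_1·m_1 + 2h_1·m_2 = 6(p'(2) - Δ_1) = -36.
Forward elimination and back-substitution give m_0 = -31/2, m_1 = 25, m_2 = -61/2.
On [1, 2], p'(x) = b_1 + 2c_1·(x - 1) + 3d_1·(x - 1)² with b_1 = Δ_1 - h_1(2m_1 + m_2)/6 = -1/4, c_1 = m_1/2 = 25/2, d_1 = (m_2 - m_1)/(6h_1) = -37/4. So p'(1) = -1/4.

-0.2500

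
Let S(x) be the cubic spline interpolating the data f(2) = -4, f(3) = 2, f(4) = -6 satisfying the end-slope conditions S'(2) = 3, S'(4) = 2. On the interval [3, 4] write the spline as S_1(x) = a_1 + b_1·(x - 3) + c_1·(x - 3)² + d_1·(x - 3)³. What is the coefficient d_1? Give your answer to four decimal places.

Let M_i = S''(x_i). Step sizes h_i = 1, 1; slopes of the chords Δ_i = (y_(i+1) - y_i)/h_i = 6, -8.
  1·M_0 + 4·M_1 + 1·M_2 = 6(Δ_1 - Δ_0) = -84
Clamped end conditions give two more equations: 2h_0·M_0 + h_0·M_1 = 6(Δ_0 - S'(2)) = 18 and h_1·M_1 + 2h_1·M_2 = 6(S'(4) - Δ_1) = 60.
Forward elimination and back-substitution give M_0 = 59/2, M_1 = -41, M_2 = 101/2.
On [3, 4], with S_1(x) = a_1 + b_1·(x - 3) + c_1·(x - 3)² + d_1·(x - 3)³: c_1 = M_1/2 = -41/2, d_1 = (M_2 - M_1)/(6h_1) = 61/4, b_1 = Δ_1 - h_1(2M_1 + M_2)/6 = -11/4.

15.2500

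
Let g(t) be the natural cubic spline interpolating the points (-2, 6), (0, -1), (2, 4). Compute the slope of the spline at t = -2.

Write σ_i for g''(x_i). With h_i = 2, 2 and divided differences Δ_i = -7/2, 5/2, the continuity of g' gives the tridiagonal system
  2·σ_0 + 8·σ_1 + 2·σ_2 = 6(Δ_1 - Δ_0) = 36
Natural end conditions: σ_0 = σ_2 = 0.
Solving the tridiagonal system: σ_0 = 0, σ_1 = 9/2, σ_2 = 0.
On [-2, 0], g'(t) = b_0 + 2c_0·(t + 2) + 3d_0·(t + 2)² with b_0 = Δ_0 - h_0(2σ_0 + σ_1)/6 = -5, c_0 = σ_0/2 = 0, d_0 = (σ_1 - σ_0)/(6h_0) = 3/8. So g'(-2) = -5.

-5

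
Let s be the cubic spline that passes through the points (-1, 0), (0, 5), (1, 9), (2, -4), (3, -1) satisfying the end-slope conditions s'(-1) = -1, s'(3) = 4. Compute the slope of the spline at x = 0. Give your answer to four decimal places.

8.8214

Write M_i for s''(x_i). With h_i = 1, 1, 1, 1 and divided differences Δ_i = 5, 4, -13, 3, the continuity of s' gives the tridiagonal system
  1·M_0 + 4·M_1 + 1·M_2 = 6(Δ_1 - Δ_0) = -6
  1·M_1 + 4·M_2 + 1·M_3 = 6(Δ_2 - Δ_1) = -102
  1·M_2 + 4·M_3 + 1·M_4 = 6(Δ_3 - Δ_2) = 96
Clamped end conditions give two more equations: 2h_0·M_0 + h_0·M_1 = 6(Δ_0 - s'(-1)) = 36 and h_3·M_3 + 2h_3·M_4 = 6(s'(3) - Δ_3) = 6.
Solving: M_0 = 229/14, M_1 = 23/7, M_2 = -71/2, M_3 = 257/7, M_4 = -215/14.
On [0, 1], s'(x) = b_1 + 2c_1·x + 3d_1·x² with b_1 = Δ_1 - h_1(2M_1 + M_2)/6 = 247/28, c_1 = M_1/2 = 23/14, d_1 = (M_2 - M_1)/(6h_1) = -181/28. So s'(0) = 247/28.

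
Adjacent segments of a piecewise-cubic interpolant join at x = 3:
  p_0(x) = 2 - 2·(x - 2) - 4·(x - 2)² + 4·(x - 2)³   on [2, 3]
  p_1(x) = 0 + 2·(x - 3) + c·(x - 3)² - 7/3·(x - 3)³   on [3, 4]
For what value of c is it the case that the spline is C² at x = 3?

p_0''(x) = -8 + 24·(x - 2), so p_0''(3) = 16. On the right, p_1''(3) = 2c, so c = 8.

8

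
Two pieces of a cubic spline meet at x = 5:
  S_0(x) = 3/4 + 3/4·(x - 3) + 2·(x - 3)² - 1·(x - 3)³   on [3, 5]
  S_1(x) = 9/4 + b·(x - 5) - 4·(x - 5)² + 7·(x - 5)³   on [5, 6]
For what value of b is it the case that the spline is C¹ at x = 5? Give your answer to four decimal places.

S_0'(x) = 3/4 + 4·(x - 3) - 3·(x - 3)², so S_0'(5) = -13/4. On the right, S_1'(5) = b, so b = -13/4.

-3.2500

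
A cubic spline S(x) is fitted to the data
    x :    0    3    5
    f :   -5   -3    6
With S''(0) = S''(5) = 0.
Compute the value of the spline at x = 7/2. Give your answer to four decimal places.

-1.2531

Put m_i = S'' at the i-th knot. Here h = (3, 2) and Δ = (2/3, 9/2), so the interior equations h_(i-1)·m_(i-1) + 2(h_(i-1)+h_i)·m_i + h_i·m_(i+1) = 6(Δ_i − Δ_(i-1)) read
  3·m_0 + 10·m_1 + 2·m_2 = 6(Δ_1 - Δ_0) = 23
Natural end conditions: m_0 = m_2 = 0.
Hence m_0 = 0, m_1 = 23/10, m_2 = 0.
On [3, 5], S(x) = -3 + 89/30·(x - 3) + 23/20·(x - 3)² - 23/120·(x - 3)³.
With (x - 3) = 1/2: S(7/2) = -401/320.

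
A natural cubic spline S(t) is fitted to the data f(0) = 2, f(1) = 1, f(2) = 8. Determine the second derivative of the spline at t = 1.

With σ_i denoting the second derivative at x_i, h_i = 1, 1, and Δ_i = (y_(i+1) − y_i)/h_i = -1, 7:
  1·σ_0 + 4·σ_1 + 1·σ_2 = 6(Δ_1 - Δ_0) = 48
Natural end conditions: σ_0 = σ_2 = 0.
Solving: σ_0 = 0, σ_1 = 12, σ_2 = 0.

12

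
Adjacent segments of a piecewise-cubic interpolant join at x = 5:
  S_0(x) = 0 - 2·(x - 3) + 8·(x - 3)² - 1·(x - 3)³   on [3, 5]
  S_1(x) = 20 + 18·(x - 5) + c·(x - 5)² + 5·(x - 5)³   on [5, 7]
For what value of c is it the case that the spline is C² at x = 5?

S_0''(x) = 16 - 6·(x - 3), so S_0''(5) = 4. On the right, S_1''(5) = 2c, so c = 2.

2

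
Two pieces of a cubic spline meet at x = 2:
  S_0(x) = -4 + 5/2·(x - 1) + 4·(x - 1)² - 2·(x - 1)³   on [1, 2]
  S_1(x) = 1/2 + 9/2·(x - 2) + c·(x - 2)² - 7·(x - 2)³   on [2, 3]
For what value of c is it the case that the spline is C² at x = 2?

S_0''(x) = 8 - 12·(x - 1), so S_0''(2) = -4. On the right, S_1''(2) = 2c, so c = -2.

-2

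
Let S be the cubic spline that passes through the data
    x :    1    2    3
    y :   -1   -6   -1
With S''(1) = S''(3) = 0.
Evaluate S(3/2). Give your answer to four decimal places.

-4.4375

Put M_i = S'' at the i-th knot. Here h = (1, 1) and Δ = (-5, 5), so the interior equations h_(i-1)·M_(i-1) + 2(h_(i-1)+h_i)·M_i + h_i·M_(i+1) = 6(Δ_i − Δ_(i-1)) read
  1·M_0 + 4·M_1 + 1·M_2 = 6(Δ_1 - Δ_0) = 60
Natural end conditions: M_0 = M_2 = 0.
Solving: M_0 = 0, M_1 = 15, M_2 = 0.
On [1, 2], S(x) = -1 - 15/2·(x - 1) + 0·(x - 1)² + 5/2·(x - 1)³.
With (x - 1) = 1/2: S(3/2) = -71/16.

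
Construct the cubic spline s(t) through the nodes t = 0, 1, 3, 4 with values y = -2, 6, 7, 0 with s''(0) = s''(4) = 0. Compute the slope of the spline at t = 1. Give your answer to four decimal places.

6.1250

Write M_i for s''(x_i). With h_i = 1, 2, 1 and divided differences Δ_i = 8, 1/2, -7, the continuity of s' gives the tridiagonal system
  1·M_0 + 6·M_1 + 2·M_2 = 6(Δ_1 - Δ_0) = -45
  2·M_1 + 6·M_2 + 1·M_3 = 6(Δ_2 - Δ_1) = -45
Natural end conditions: M_0 = M_3 = 0.
Forward elimination and back-substitution give M_0 = 0, M_1 = -45/8, M_2 = -45/8, M_3 = 0.
On [1, 3], s'(t) = b_1 + 2c_1·(t - 1) + 3d_1·(t - 1)² with b_1 = Δ_1 - h_1(2M_1 + M_2)/6 = 49/8, c_1 = M_1/2 = -45/16, d_1 = (M_2 - M_1)/(6h_1) = 0. So s'(1) = 49/8.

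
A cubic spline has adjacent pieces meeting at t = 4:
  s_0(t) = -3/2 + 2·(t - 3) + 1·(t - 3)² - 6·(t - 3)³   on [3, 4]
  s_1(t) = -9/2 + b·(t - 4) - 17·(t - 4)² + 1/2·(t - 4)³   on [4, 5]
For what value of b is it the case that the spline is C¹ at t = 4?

s_0'(t) = 2 + 2·(t - 3) - 18·(t - 3)², so s_0'(4) = -14. On the right, s_1'(4) = b, so b = -14.

-14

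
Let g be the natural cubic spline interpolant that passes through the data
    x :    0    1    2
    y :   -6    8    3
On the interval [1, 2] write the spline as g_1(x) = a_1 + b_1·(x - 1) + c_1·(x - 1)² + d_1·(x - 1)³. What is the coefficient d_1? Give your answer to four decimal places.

With M_i denoting the second derivative at x_i, h_i = 1, 1, and Δ_i = (y_(i+1) − y_i)/h_i = 14, -5:
  1·M_0 + 4·M_1 + 1·M_2 = 6(Δ_1 - Δ_0) = -114
Natural end conditions: M_0 = M_2 = 0.
Solving: M_0 = 0, M_1 = -57/2, M_2 = 0.
On [1, 2], with g_1(x) = a_1 + b_1·(x - 1) + c_1·(x - 1)² + d_1·(x - 1)³: c_1 = M_1/2 = -57/4, d_1 = (M_2 - M_1)/(6h_1) = 19/4, b_1 = Δ_1 - h_1(2M_1 + M_2)/6 = 9/2.

4.7500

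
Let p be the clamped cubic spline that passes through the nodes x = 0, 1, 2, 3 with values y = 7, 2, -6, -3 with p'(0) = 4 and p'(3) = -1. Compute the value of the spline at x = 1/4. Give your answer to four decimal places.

Write M_i for p''(x_i). With h_i = 1, 1, 1 and divided differences Δ_i = -5, -8, 3, the continuity of p' gives the tridiagonal system
  1·M_0 + 4·M_1 + 1·M_2 = 6(Δ_1 - Δ_0) = -18
  1·M_1 + 4·M_2 + 1·M_3 = 6(Δ_2 - Δ_1) = 66
Clamped end conditions give two more equations: 2h_0·M_0 + h_0·M_1 = 6(Δ_0 - p'(0)) = -54 and h_2·M_2 + 2h_2·M_3 = 6(p'(3) - Δ_2) = -24.
Solving: M_0 = -374/15, M_1 = -62/15, M_2 = 352/15, M_3 = -356/15.
On [0, 1], p(x) = 7 + 4·x - 187/15·x² + 52/15·x³.
With x = 1/4: p(1/4) = 291/40.

7.2750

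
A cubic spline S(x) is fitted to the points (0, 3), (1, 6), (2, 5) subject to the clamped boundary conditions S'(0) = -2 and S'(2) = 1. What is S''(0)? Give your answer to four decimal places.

22.5000

Write σ_i for S''(x_i). With h_i = 1, 1 and divided differences Δ_i = 3, -1, the continuity of S' gives the tridiagonal system
  1·σ_0 + 4·σ_1 + 1·σ_2 = 6(Δ_1 - Δ_0) = -24
Clamped end conditions give two more equations: 2h_0·σ_0 + h_0·σ_1 = 6(Δ_0 - S'(0)) = 30 and h_1·σ_1 + 2h_1·σ_2 = 6(S'(2) - Δ_1) = 12.
Hence σ_0 = 45/2, σ_1 = -15, σ_2 = 27/2.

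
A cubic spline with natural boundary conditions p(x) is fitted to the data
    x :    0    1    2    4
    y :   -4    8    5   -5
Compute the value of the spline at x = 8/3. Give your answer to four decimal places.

With m_i denoting the second derivative at x_i, h_i = 1, 1, 2, and Δ_i = (y_(i+1) − y_i)/h_i = 12, -3, -5:
  1·m_0 + 4·m_1 + 1·m_2 = 6(Δ_1 - Δ_0) = -90
  1·m_1 + 6·m_2 + 2·m_3 = 6(Δ_2 - Δ_1) = -12
Natural end conditions: m_0 = m_3 = 0.
Solving the tridiagonal system: m_0 = 0, m_1 = -528/23, m_2 = 42/23, m_3 = 0.
On [2, 4], p(x) = 5 - 143/23·(x - 2) + 21/23·(x - 2)² - 7/46·(x - 2)³.
With (x - 2) = 2/3: p(8/3) = 755/621.

1.2158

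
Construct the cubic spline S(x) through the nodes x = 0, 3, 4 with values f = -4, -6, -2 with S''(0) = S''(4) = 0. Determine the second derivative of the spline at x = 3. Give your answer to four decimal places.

3.5000

With M_i denoting the second derivative at x_i, h_i = 3, 1, and Δ_i = (y_(i+1) − y_i)/h_i = -2/3, 4:
  3·M_0 + 8·M_1 + 1·M_2 = 6(Δ_1 - Δ_0) = 28
Natural end conditions: M_0 = M_2 = 0.
Forward elimination and back-substitution give M_0 = 0, M_1 = 7/2, M_2 = 0.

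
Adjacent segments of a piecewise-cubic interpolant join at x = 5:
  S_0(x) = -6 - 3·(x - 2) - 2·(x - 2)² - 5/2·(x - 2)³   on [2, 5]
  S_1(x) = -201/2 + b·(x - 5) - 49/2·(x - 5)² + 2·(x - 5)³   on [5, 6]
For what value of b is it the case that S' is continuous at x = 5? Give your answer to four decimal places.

-82.5000

S_0'(x) = -3 - 4·(x - 2) - 15/2·(x - 2)², so S_0'(5) = -165/2. On the right, S_1'(5) = b, so b = -165/2.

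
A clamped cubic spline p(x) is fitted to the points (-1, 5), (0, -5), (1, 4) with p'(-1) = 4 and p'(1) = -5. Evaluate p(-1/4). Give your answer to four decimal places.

Put m_i = p'' at the i-th knot. Here h = (1, 1) and Δ = (-10, 9), so the interior equations h_(i-1)·m_(i-1) + 2(h_(i-1)+h_i)·m_i + h_i·m_(i+1) = 6(Δ_i − Δ_(i-1)) read
  1·m_0 + 4·m_1 + 1·m_2 = 6(Δ_1 - Δ_0) = 114
Clamped end conditions give two more equations: 2h_0·m_0 + h_0·m_1 = 6(Δ_0 - p'(-1)) = -84 and h_1·m_1 + 2h_1·m_2 = 6(p'(1) - Δ_1) = -84.
Solving the tridiagonal system: m_0 = -75, m_1 = 66, m_2 = -75.
On [-1, 0], p(x) = 5 + 4·(x + 1) - 75/2·(x + 1)² + 47/2·(x + 1)³.
With (x + 1) = 3/4: p(-1/4) = -407/128.

-3.1797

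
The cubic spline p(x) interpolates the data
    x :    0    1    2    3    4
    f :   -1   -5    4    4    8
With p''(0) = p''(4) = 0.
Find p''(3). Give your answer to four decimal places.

Let M_i = p''(x_i). Step sizes h_i = 1, 1, 1, 1; slopes of the chords Δ_i = (y_(i+1) - y_i)/h_i = -4, 9, 0, 4.
  1·M_0 + 4·M_1 + 1·M_2 = 6(Δ_1 - Δ_0) = 78
  1·M_1 + 4·M_2 + 1·M_3 = 6(Δ_2 - Δ_1) = -54
  1·M_2 + 4·M_3 + 1·M_4 = 6(Δ_3 - Δ_2) = 24
Natural end conditions: M_0 = M_4 = 0.
Hence M_0 = 0, M_1 = 705/28, M_2 = -159/7, M_3 = 327/28, M_4 = 0.

11.6786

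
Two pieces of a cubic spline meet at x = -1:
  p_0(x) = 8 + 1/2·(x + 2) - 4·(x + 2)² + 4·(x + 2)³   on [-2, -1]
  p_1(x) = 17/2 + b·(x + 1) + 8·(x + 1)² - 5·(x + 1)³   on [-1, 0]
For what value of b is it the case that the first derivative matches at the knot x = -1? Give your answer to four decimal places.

p_0'(x) = 1/2 - 8·(x + 2) + 12·(x + 2)², so p_0'(-1) = 9/2. On the right, p_1'(-1) = b, so b = 9/2.

4.5000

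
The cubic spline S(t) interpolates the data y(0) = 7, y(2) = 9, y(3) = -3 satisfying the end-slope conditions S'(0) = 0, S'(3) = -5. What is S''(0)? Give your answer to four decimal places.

With M_i denoting the second derivative at x_i, h_i = 2, 1, and Δ_i = (y_(i+1) − y_i)/h_i = 1, -12:
  2·M_0 + 6·M_1 + 1·M_2 = 6(Δ_1 - Δ_0) = -78
Clamped end conditions give two more equations: 2h_0·M_0 + h_0·M_1 = 6(Δ_0 - S'(0)) = 6 and h_1·M_1 + 2h_1·M_2 = 6(S'(3) - Δ_1) = 42.
Forward elimination and back-substitution give M_0 = 77/6, M_1 = -68/3, M_2 = 97/3.

12.8333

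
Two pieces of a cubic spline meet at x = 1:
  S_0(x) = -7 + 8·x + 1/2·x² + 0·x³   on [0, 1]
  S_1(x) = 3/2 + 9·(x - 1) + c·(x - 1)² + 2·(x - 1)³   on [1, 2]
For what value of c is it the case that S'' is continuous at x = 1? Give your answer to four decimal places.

0.5000

S_0''(x) = 1 + 0·x, so S_0''(1) = 1. On the right, S_1''(1) = 2c, so c = 1/2.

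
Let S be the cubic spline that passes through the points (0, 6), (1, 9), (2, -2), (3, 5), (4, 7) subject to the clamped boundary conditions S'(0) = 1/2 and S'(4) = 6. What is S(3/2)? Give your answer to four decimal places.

With σ_i denoting the second derivative at x_i, h_i = 1, 1, 1, 1, and Δ_i = (y_(i+1) − y_i)/h_i = 3, -11, 7, 2:
  1·σ_0 + 4·σ_1 + 1·σ_2 = 6(Δ_1 - Δ_0) = -84
  1·σ_1 + 4·σ_2 + 1·σ_3 = 6(Δ_2 - Δ_1) = 108
  1·σ_2 + 4·σ_3 + 1·σ_4 = 6(Δ_3 - Δ_2) = -30
Clamped end conditions give two more equations: 2h_0·σ_0 + h_0·σ_1 = 6(Δ_0 - S'(0)) = 15 and h_3·σ_3 + 2h_3·σ_4 = 6(S'(4) - Δ_3) = 24.
Solving: σ_0 = 1493/56, σ_1 = -1073/28, σ_2 = 341/8, σ_3 = -677/28, σ_4 = 1349/56.
On [1, 2], S(x) = 9 - 597/112·(x - 1) - 1073/56·(x - 1)² + 1511/112·(x - 1)³.
With (x - 1) = 1/2: S(3/2) = 2895/896.

3.2310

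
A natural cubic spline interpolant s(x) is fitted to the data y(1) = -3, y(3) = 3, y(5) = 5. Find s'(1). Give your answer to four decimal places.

Write M_i for s''(x_i). With h_i = 2, 2 and divided differences Δ_i = 3, 1, the continuity of s' gives the tridiagonal system
  2·M_0 + 8·M_1 + 2·M_2 = 6(Δ_1 - Δ_0) = -12
Natural end conditions: M_0 = M_2 = 0.
Solving: M_0 = 0, M_1 = -3/2, M_2 = 0.
On [1, 3], s'(x) = b_0 + 2c_0·(x - 1) + 3d_0·(x - 1)² with b_0 = Δ_0 - h_0(2M_0 + M_1)/6 = 7/2, c_0 = M_0/2 = 0, d_0 = (M_1 - M_0)/(6h_0) = -1/8. So s'(1) = 7/2.

3.5000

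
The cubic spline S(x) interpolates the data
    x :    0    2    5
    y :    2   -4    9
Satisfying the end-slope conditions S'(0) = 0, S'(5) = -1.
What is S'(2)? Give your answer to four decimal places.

0.1000

Let m_i = S''(x_i). Step sizes h_i = 2, 3; slopes of the chords Δ_i = (y_(i+1) - y_i)/h_i = -3, 13/3.
  2·m_0 + 10·m_1 + 3·m_2 = 6(Δ_1 - Δ_0) = 44
Clamped end conditions give two more equations: 2h_0·m_0 + h_0·m_1 = 6(Δ_0 - S'(0)) = -18 and h_1·m_1 + 2h_1·m_2 = 6(S'(5) - Δ_1) = -32.
Solving the tridiagonal system: m_0 = -91/10, m_1 = 46/5, m_2 = -149/15.
On [2, 5], S'(x) = b_1 + 2c_1·(x - 2) + 3d_1·(x - 2)² with b_1 = Δ_1 - h_1(2m_1 + m_2)/6 = 1/10, c_1 = m_1/2 = 23/5, d_1 = (m_2 - m_1)/(6h_1) = -287/270. So S'(2) = 1/10.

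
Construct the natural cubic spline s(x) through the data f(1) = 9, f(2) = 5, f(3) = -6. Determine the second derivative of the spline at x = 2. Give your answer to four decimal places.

With M_i denoting the second derivative at x_i, h_i = 1, 1, and Δ_i = (y_(i+1) − y_i)/h_i = -4, -11:
  1·M_0 + 4·M_1 + 1·M_2 = 6(Δ_1 - Δ_0) = -42
Natural end conditions: M_0 = M_2 = 0.
Hence M_0 = 0, M_1 = -21/2, M_2 = 0.

-10.5000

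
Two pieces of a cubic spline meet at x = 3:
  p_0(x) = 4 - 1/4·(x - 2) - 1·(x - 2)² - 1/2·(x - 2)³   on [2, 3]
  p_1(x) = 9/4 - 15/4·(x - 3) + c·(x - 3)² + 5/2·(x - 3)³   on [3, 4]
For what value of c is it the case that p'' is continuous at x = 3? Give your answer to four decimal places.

-2.5000

p_0''(x) = -2 - 3·(x - 2), so p_0''(3) = -5. On the right, p_1''(3) = 2c, so c = -5/2.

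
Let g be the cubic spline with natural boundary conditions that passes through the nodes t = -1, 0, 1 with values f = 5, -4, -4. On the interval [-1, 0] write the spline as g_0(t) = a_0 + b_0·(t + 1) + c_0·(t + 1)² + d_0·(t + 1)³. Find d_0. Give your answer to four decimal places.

With m_i denoting the second derivative at x_i, h_i = 1, 1, and Δ_i = (y_(i+1) − y_i)/h_i = -9, 0:
  1·m_0 + 4·m_1 + 1·m_2 = 6(Δ_1 - Δ_0) = 54
Natural end conditions: m_0 = m_2 = 0.
Solving the tridiagonal system: m_0 = 0, m_1 = 27/2, m_2 = 0.
On [-1, 0], with g_0(t) = a_0 + b_0·(t + 1) + c_0·(t + 1)² + d_0·(t + 1)³: c_0 = m_0/2 = 0, d_0 = (m_1 - m_0)/(6h_0) = 9/4, b_0 = Δ_0 - h_0(2m_0 + m_1)/6 = -45/4.

2.2500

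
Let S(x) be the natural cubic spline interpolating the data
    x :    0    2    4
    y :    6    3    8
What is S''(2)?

With M_i denoting the second derivative at x_i, h_i = 2, 2, and Δ_i = (y_(i+1) − y_i)/h_i = -3/2, 5/2:
  2·M_0 + 8·M_1 + 2·M_2 = 6(Δ_1 - Δ_0) = 24
Natural end conditions: M_0 = M_2 = 0.
Solving: M_0 = 0, M_1 = 3, M_2 = 0.

3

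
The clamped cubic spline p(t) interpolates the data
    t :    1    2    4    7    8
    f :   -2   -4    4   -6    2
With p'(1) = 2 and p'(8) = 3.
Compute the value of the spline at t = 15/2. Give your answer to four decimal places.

Let m_i = p''(x_i). Step sizes h_i = 1, 2, 3, 1; slopes of the chords Δ_i = (y_(i+1) - y_i)/h_i = -2, 4, -10/3, 8.
  1·m_0 + 6·m_1 + 2·m_2 = 6(Δ_1 - Δ_0) = 36
  2·m_1 + 10·m_2 + 3·m_3 = 6(Δ_2 - Δ_1) = -44
  3·m_2 + 8·m_3 + 1·m_4 = 6(Δ_3 - Δ_2) = 68
Clamped end conditions give two more equations: 2h_0·m_0 + h_0·m_1 = 6(Δ_0 - p'(1)) = -24 and h_3·m_3 + 2h_3·m_4 = 6(p'(8) - Δ_3) = -30.
Solving the tridiagonal system: m_0 = -2053/111, m_1 = 1442/111, m_2 = -2603/222, m_3 = 583/37, m_4 = -1693/74.
On [7, 8], p(t) = -6 + 971/148·(t - 7) + 583/74·(t - 7)² - 953/148·(t - 7)³.
With (t - 7) = 1/2: p(15/2) = -1841/1184.

-1.5549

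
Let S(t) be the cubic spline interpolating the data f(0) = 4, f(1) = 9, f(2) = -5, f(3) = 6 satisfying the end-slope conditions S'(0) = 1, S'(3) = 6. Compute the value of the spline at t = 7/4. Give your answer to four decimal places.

Let m_i = S''(x_i). Step sizes h_i = 1, 1, 1; slopes of the chords Δ_i = (y_(i+1) - y_i)/h_i = 5, -14, 11.
  1·m_0 + 4·m_1 + 1·m_2 = 6(Δ_1 - Δ_0) = -114
  1·m_1 + 4·m_2 + 1·m_3 = 6(Δ_2 - Δ_1) = 150
Clamped end conditions give two more equations: 2h_0·m_0 + h_0·m_1 = 6(Δ_0 - S'(0)) = 24 and h_2·m_2 + 2h_2·m_3 = 6(S'(3) - Δ_2) = -30.
Solving the tridiagonal system: m_0 = 584/15, m_1 = -808/15, m_2 = 938/15, m_3 = -694/15.
On [1, 2], S(t) = 9 - 97/15·(t - 1) - 404/15·(t - 1)² + 97/5·(t - 1)³.
With (t - 1) = 3/4: S(7/4) = -901/320.

-2.8156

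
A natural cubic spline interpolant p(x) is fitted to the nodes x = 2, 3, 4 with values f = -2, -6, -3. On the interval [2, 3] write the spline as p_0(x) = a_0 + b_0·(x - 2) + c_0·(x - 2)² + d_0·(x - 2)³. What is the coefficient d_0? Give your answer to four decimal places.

1.7500

Let M_i = p''(x_i). Step sizes h_i = 1, 1; slopes of the chords Δ_i = (y_(i+1) - y_i)/h_i = -4, 3.
  1·M_0 + 4·M_1 + 1·M_2 = 6(Δ_1 - Δ_0) = 42
Natural end conditions: M_0 = M_2 = 0.
Forward elimination and back-substitution give M_0 = 0, M_1 = 21/2, M_2 = 0.
On [2, 3], with p_0(x) = a_0 + b_0·(x - 2) + c_0·(x - 2)² + d_0·(x - 2)³: c_0 = M_0/2 = 0, d_0 = (M_1 - M_0)/(6h_0) = 7/4, b_0 = Δ_0 - h_0(2M_0 + M_1)/6 = -23/4.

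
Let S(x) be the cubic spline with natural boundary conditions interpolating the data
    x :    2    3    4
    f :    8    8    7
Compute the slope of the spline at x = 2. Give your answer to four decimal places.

Write m_i for S''(x_i). With h_i = 1, 1 and divided differences Δ_i = 0, -1, the continuity of S' gives the tridiagonal system
  1·m_0 + 4·m_1 + 1·m_2 = 6(Δ_1 - Δ_0) = -6
Natural end conditions: m_0 = m_2 = 0.
Solving: m_0 = 0, m_1 = -3/2, m_2 = 0.
On [2, 3], S'(x) = b_0 + 2c_0·(x - 2) + 3d_0·(x - 2)² with b_0 = Δ_0 - h_0(2m_0 + m_1)/6 = 1/4, c_0 = m_0/2 = 0, d_0 = (m_1 - m_0)/(6h_0) = -1/4. So S'(2) = 1/4.

0.2500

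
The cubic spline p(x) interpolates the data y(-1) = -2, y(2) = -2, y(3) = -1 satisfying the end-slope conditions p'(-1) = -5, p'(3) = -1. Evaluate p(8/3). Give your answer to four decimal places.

-0.9537

With M_i denoting the second derivative at x_i, h_i = 3, 1, and Δ_i = (y_(i+1) − y_i)/h_i = 0, 1:
  3·M_0 + 8·M_1 + 1·M_2 = 6(Δ_1 - Δ_0) = 6
Clamped end conditions give two more equations: 2h_0·M_0 + h_0·M_1 = 6(Δ_0 - p'(-1)) = 30 and h_1·M_1 + 2h_1·M_2 = 6(p'(3) - Δ_1) = -12.
Solving: M_0 = 21/4, M_1 = -1/2, M_2 = -23/4.
On [2, 3], p(x) = -2 + 17/8·(x - 2) - 1/4·(x - 2)² - 7/8·(x - 2)³.
With (x - 2) = 2/3: p(8/3) = -103/108.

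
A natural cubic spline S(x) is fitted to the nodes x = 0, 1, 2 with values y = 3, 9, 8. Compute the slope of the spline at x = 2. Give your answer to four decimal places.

Let M_i = S''(x_i). Step sizes h_i = 1, 1; slopes of the chords Δ_i = (y_(i+1) - y_i)/h_i = 6, -1.
  1·M_0 + 4·M_1 + 1·M_2 = 6(Δ_1 - Δ_0) = -42
Natural end conditions: M_0 = M_2 = 0.
Solving the tridiagonal system: M_0 = 0, M_1 = -21/2, M_2 = 0.
On [1, 2], S'(x) = b_1 + 2c_1·(x - 1) + 3d_1·(x - 1)² with b_1 = Δ_1 - h_1(2M_1 + M_2)/6 = 5/2, c_1 = M_1/2 = -21/4, d_1 = (M_2 - M_1)/(6h_1) = 7/4. So S'(2) = -11/4.

-2.7500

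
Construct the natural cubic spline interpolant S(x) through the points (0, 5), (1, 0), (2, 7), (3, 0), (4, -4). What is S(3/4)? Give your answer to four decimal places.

Put M_i = S'' at the i-th knot. Here h = (1, 1, 1, 1) and Δ = (-5, 7, -7, -4), so the interior equations h_(i-1)·M_(i-1) + 2(h_(i-1)+h_i)·M_i + h_i·M_(i+1) = 6(Δ_i − Δ_(i-1)) read
  1·M_0 + 4·M_1 + 1·M_2 = 6(Δ_1 - Δ_0) = 72
  1·M_1 + 4·M_2 + 1·M_3 = 6(Δ_2 - Δ_1) = -84
  1·M_2 + 4·M_3 + 1·M_4 = 6(Δ_3 - Δ_2) = 18
Natural end conditions: M_0 = M_4 = 0.
Forward elimination and back-substitution give M_0 = 0, M_1 = 717/28, M_2 = -213/7, M_3 = 339/28, M_4 = 0.
On [0, 1], S(x) = 5 - 519/56·x + 0·x² + 239/56·x³.
With x = 3/4: S(3/4) = -77/512.

-0.1504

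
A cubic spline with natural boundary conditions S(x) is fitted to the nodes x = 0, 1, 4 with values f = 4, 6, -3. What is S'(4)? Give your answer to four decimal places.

-4.8750

Write M_i for S''(x_i). With h_i = 1, 3 and divided differences Δ_i = 2, -3, the continuity of S' gives the tridiagonal system
  1·M_0 + 8·M_1 + 3·M_2 = 6(Δ_1 - Δ_0) = -30
Natural end conditions: M_0 = M_2 = 0.
Hence M_0 = 0, M_1 = -15/4, M_2 = 0.
On [1, 4], S'(x) = b_1 + 2c_1·(x - 1) + 3d_1·(x - 1)² with b_1 = Δ_1 - h_1(2M_1 + M_2)/6 = 3/4, c_1 = M_1/2 = -15/8, d_1 = (M_2 - M_1)/(6h_1) = 5/24. So S'(4) = -39/8.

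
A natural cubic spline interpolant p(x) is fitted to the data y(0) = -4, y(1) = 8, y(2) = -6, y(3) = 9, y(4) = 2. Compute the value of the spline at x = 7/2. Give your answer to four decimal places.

Let σ_i = p''(x_i). Step sizes h_i = 1, 1, 1, 1; slopes of the chords Δ_i = (y_(i+1) - y_i)/h_i = 12, -14, 15, -7.
  1·σ_0 + 4·σ_1 + 1·σ_2 = 6(Δ_1 - Δ_0) = -156
  1·σ_1 + 4·σ_2 + 1·σ_3 = 6(Δ_2 - Δ_1) = 174
  1·σ_2 + 4·σ_3 + 1·σ_4 = 6(Δ_3 - Δ_2) = -132
Natural end conditions: σ_0 = σ_4 = 0.
Solving the tridiagonal system: σ_0 = 0, σ_1 = -396/7, σ_2 = 492/7, σ_3 = -354/7, σ_4 = 0.
On [3, 4], p(x) = 9 + 69/7·(x - 3) - 177/7·(x - 3)² + 59/7·(x - 3)³.
With (x - 3) = 1/2: p(7/2) = 485/56.

8.6607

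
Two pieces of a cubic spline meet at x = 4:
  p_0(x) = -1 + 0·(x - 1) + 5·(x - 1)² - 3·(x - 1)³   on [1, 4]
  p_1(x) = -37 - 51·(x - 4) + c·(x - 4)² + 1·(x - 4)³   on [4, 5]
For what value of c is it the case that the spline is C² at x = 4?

p_0''(x) = 10 - 18·(x - 1), so p_0''(4) = -44. On the right, p_1''(4) = 2c, so c = -22.

-22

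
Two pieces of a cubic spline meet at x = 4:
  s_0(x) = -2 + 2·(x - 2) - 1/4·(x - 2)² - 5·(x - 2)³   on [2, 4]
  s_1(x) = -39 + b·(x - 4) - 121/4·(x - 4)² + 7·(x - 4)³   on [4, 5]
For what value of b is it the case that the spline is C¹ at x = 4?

s_0'(x) = 2 - 1/2·(x - 2) - 15·(x - 2)², so s_0'(4) = -59. On the right, s_1'(4) = b, so b = -59.

-59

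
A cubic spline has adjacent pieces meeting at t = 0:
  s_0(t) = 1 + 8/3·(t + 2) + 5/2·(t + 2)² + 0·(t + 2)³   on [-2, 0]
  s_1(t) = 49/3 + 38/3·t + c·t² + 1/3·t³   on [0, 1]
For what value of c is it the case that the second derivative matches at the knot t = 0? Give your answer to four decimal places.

2.5000

s_0''(t) = 5 + 0·(t + 2), so s_0''(0) = 5. On the right, s_1''(0) = 2c, so c = 5/2.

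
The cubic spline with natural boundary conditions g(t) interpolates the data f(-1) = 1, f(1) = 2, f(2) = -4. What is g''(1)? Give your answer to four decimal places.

-6.5000

With M_i denoting the second derivative at x_i, h_i = 2, 1, and Δ_i = (y_(i+1) − y_i)/h_i = 1/2, -6:
  2·M_0 + 6·M_1 + 1·M_2 = 6(Δ_1 - Δ_0) = -39
Natural end conditions: M_0 = M_2 = 0.
Solving the tridiagonal system: M_0 = 0, M_1 = -13/2, M_2 = 0.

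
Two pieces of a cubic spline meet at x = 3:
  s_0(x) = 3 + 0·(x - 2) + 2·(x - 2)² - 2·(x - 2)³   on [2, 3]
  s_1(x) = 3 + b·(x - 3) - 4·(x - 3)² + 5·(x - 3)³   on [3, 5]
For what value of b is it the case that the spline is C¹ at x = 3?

-2

s_0'(x) = 0 + 4·(x - 2) - 6·(x - 2)², so s_0'(3) = -2. On the right, s_1'(3) = b, so b = -2.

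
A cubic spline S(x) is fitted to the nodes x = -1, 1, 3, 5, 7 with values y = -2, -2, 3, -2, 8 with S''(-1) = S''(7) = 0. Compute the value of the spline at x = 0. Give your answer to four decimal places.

Put σ_i = S'' at the i-th knot. Here h = (2, 2, 2, 2) and Δ = (0, 5/2, -5/2, 5), so the interior equations h_(i-1)·σ_(i-1) + 2(h_(i-1)+h_i)·σ_i + h_i·σ_(i+1) = 6(Δ_i − Δ_(i-1)) read
  2·σ_0 + 8·σ_1 + 2·σ_2 = 6(Δ_1 - Δ_0) = 15
  2·σ_1 + 8·σ_2 + 2·σ_3 = 6(Δ_2 - Δ_1) = -30
  2·σ_2 + 8·σ_3 + 2·σ_4 = 6(Δ_3 - Δ_2) = 45
Natural end conditions: σ_0 = σ_4 = 0.
Solving: σ_0 = 0, σ_1 = 195/56, σ_2 = -45/7, σ_3 = 405/56, σ_4 = 0.
On [-1, 1], S(x) = -2 - 65/56·(x + 1) + 0·(x + 1)² + 65/224·(x + 1)³.
With (x + 1) = 1: S(0) = -643/224.

-2.8705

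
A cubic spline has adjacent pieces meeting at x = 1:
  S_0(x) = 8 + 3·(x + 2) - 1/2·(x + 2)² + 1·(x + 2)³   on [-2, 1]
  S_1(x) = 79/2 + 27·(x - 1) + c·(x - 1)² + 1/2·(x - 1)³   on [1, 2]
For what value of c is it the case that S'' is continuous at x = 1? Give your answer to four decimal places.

S_0''(x) = -1 + 6·(x + 2), so S_0''(1) = 17. On the right, S_1''(1) = 2c, so c = 17/2.

8.5000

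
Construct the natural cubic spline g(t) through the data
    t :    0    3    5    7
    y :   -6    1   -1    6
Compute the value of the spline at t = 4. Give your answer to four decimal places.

Let m_i = g''(x_i). Step sizes h_i = 3, 2, 2; slopes of the chords Δ_i = (y_(i+1) - y_i)/h_i = 7/3, -1, 7/2.
  3·m_0 + 10·m_1 + 2·m_2 = 6(Δ_1 - Δ_0) = -20
  2·m_1 + 8·m_2 + 2·m_3 = 6(Δ_2 - Δ_1) = 27
Natural end conditions: m_0 = m_3 = 0.
Hence m_0 = 0, m_1 = -107/38, m_2 = 155/38, m_3 = 0.
On [3, 5], g(t) = 1 - 55/114·(t - 3) - 107/76·(t - 3)² + 131/228·(t - 3)³.
With (t - 3) = 1: g(4) = -6/19.

-0.3158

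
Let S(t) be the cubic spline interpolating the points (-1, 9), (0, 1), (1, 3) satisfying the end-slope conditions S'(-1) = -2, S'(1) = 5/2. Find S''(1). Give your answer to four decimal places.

Put σ_i = S'' at the i-th knot. Here h = (1, 1) and Δ = (-8, 2), so the interior equations h_(i-1)·σ_(i-1) + 2(h_(i-1)+h_i)·σ_i + h_i·σ_(i+1) = 6(Δ_i − Δ_(i-1)) read
  1·σ_0 + 4·σ_1 + 1·σ_2 = 6(Δ_1 - Δ_0) = 60
Clamped end conditions give two more equations: 2h_0·σ_0 + h_0·σ_1 = 6(Δ_0 - S'(-1)) = -36 and h_1·σ_1 + 2h_1·σ_2 = 6(S'(1) - Δ_1) = 3.
Solving the tridiagonal system: σ_0 = -123/4, σ_1 = 51/2, σ_2 = -45/4.

-11.2500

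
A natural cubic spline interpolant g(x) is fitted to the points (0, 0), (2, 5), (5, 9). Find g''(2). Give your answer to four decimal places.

Write σ_i for g''(x_i). With h_i = 2, 3 and divided differences Δ_i = 5/2, 4/3, the continuity of g' gives the tridiagonal system
  2·σ_0 + 10·σ_1 + 3·σ_2 = 6(Δ_1 - Δ_0) = -7
Natural end conditions: σ_0 = σ_2 = 0.
Solving: σ_0 = 0, σ_1 = -7/10, σ_2 = 0.

-0.7000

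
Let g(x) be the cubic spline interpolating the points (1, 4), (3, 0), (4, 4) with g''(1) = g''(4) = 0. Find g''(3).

6

Put M_i = g'' at the i-th knot. Here h = (2, 1) and Δ = (-2, 4), so the interior equations h_(i-1)·M_(i-1) + 2(h_(i-1)+h_i)·M_i + h_i·M_(i+1) = 6(Δ_i − Δ_(i-1)) read
  2·M_0 + 6·M_1 + 1·M_2 = 6(Δ_1 - Δ_0) = 36
Natural end conditions: M_0 = M_2 = 0.
Solving: M_0 = 0, M_1 = 6, M_2 = 0.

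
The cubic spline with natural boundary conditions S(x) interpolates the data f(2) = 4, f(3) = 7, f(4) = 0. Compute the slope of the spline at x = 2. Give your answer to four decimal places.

5.5000

With M_i denoting the second derivative at x_i, h_i = 1, 1, and Δ_i = (y_(i+1) − y_i)/h_i = 3, -7:
  1·M_0 + 4·M_1 + 1·M_2 = 6(Δ_1 - Δ_0) = -60
Natural end conditions: M_0 = M_2 = 0.
Forward elimination and back-substitution give M_0 = 0, M_1 = -15, M_2 = 0.
On [2, 3], S'(x) = b_0 + 2c_0·(x - 2) + 3d_0·(x - 2)² with b_0 = Δ_0 - h_0(2M_0 + M_1)/6 = 11/2, c_0 = M_0/2 = 0, d_0 = (M_1 - M_0)/(6h_0) = -5/2. So S'(2) = 11/2.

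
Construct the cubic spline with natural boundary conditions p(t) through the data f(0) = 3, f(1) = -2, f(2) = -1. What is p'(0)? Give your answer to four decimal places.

-6.5000

With M_i denoting the second derivative at x_i, h_i = 1, 1, and Δ_i = (y_(i+1) − y_i)/h_i = -5, 1:
  1·M_0 + 4·M_1 + 1·M_2 = 6(Δ_1 - Δ_0) = 36
Natural end conditions: M_0 = M_2 = 0.
Solving the tridiagonal system: M_0 = 0, M_1 = 9, M_2 = 0.
On [0, 1], p'(t) = b_0 + 2c_0·t + 3d_0·t² with b_0 = Δ_0 - h_0(2M_0 + M_1)/6 = -13/2, c_0 = M_0/2 = 0, d_0 = (M_1 - M_0)/(6h_0) = 3/2. So p'(0) = -13/2.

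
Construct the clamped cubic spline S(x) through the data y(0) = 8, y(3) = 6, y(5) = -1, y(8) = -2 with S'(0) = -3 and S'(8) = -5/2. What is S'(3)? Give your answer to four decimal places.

-2.3022

Put m_i = S'' at the i-th knot. Here h = (3, 2, 3) and Δ = (-2/3, -7/2, -1/3), so the interior equations h_(i-1)·m_(i-1) + 2(h_(i-1)+h_i)·m_i + h_i·m_(i+1) = 6(Δ_i − Δ_(i-1)) read
  3·m_0 + 10·m_1 + 2·m_2 = 6(Δ_1 - Δ_0) = -17
  2·m_1 + 10·m_2 + 3·m_3 = 6(Δ_2 - Δ_1) = 19
Clamped end conditions give two more equations: 2h_0·m_0 + h_0·m_1 = 6(Δ_0 - S'(0)) = 14 and h_2·m_2 + 2h_2·m_3 = 6(S'(8) - Δ_2) = -13.
Forward elimination and back-substitution give m_0 = 1147/273, m_1 = -340/91, m_2 = 353/91, m_3 = -1121/273.
On [3, 5], S'(x) = b_1 + 2c_1·(x - 3) + 3d_1·(x - 3)² with b_1 = Δ_1 - h_1(2m_1 + m_2)/6 = -419/182, c_1 = m_1/2 = -170/91, d_1 = (m_2 - m_1)/(6h_1) = 33/52. So S'(3) = -419/182.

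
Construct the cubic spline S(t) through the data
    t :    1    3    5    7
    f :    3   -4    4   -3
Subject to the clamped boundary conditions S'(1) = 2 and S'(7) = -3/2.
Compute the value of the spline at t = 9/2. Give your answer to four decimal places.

2.4844

Let σ_i = S''(x_i). Step sizes h_i = 2, 2, 2; slopes of the chords Δ_i = (y_(i+1) - y_i)/h_i = -7/2, 4, -7/2.
  2·σ_0 + 8·σ_1 + 2·σ_2 = 6(Δ_1 - Δ_0) = 45
  2·σ_1 + 8·σ_2 + 2·σ_3 = 6(Δ_2 - Δ_1) = -45
Clamped end conditions give two more equations: 2h_0·σ_0 + h_0·σ_1 = 6(Δ_0 - S'(1)) = -33 and h_2·σ_2 + 2h_2·σ_3 = 6(S'(7) - Δ_2) = 12.
Hence σ_0 = -85/6, σ_1 = 71/6, σ_2 = -32/3, σ_3 = 25/3.
On [3, 5], S(t) = -4 - 1/3·(t - 3) + 71/12·(t - 3)² - 15/8·(t - 3)³.
With (t - 3) = 3/2: S(9/2) = 159/64.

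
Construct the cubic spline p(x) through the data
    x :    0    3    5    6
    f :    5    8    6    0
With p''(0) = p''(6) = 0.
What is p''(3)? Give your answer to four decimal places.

With M_i denoting the second derivative at x_i, h_i = 3, 2, 1, and Δ_i = (y_(i+1) − y_i)/h_i = 1, -1, -6:
  3·M_0 + 10·M_1 + 2·M_2 = 6(Δ_1 - Δ_0) = -12
  2·M_1 + 6·M_2 + 1·M_3 = 6(Δ_2 - Δ_1) = -30
Natural end conditions: M_0 = M_3 = 0.
Solving: M_0 = 0, M_1 = -3/14, M_2 = -69/14, M_3 = 0.

-0.2143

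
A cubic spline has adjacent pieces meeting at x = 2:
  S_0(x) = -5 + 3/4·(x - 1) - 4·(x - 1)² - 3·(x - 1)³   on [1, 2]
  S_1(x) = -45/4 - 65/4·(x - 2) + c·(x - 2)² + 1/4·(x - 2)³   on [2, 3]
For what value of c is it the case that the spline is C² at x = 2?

S_0''(x) = -8 - 18·(x - 1), so S_0''(2) = -26. On the right, S_1''(2) = 2c, so c = -13.

-13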